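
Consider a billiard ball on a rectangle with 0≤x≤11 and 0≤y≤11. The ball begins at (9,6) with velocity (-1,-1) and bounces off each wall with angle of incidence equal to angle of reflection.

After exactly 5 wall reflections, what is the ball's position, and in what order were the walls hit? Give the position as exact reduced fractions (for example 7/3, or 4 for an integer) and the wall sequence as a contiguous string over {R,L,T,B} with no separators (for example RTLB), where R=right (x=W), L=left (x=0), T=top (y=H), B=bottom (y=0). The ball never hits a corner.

Final position: (3,0)
Wall sequence: BLTRB

1. t=6 → B at (3,0); v=(-1,1)
2. t=3 → L at (0,3); v=(1,1)
3. t=8 → T at (8,11); v=(1,-1)
4. t=3 → R at (11,8); v=(-1,-1)
5. t=8 → B at (3,0); v=(-1,1)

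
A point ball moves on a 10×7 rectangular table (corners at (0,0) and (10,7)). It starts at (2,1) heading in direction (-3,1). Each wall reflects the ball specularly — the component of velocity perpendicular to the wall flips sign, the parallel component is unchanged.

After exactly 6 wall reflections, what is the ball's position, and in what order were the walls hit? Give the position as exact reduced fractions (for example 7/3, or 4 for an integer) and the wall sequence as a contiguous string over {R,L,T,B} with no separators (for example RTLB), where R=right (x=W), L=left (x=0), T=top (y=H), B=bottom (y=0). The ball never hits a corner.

1. t=2/3 → L at (0,5/3); v=(3,1)
2. t=10/3 → R at (10,5); v=(-3,1)
3. t=2 → T at (4,7); v=(-3,-1)
4. t=4/3 → L at (0,17/3); v=(3,-1)
5. t=10/3 → R at (10,7/3); v=(-3,-1)
6. t=7/3 → B at (3,0); v=(-3,1)

Final position: (3,0)
Wall sequence: LRTLRB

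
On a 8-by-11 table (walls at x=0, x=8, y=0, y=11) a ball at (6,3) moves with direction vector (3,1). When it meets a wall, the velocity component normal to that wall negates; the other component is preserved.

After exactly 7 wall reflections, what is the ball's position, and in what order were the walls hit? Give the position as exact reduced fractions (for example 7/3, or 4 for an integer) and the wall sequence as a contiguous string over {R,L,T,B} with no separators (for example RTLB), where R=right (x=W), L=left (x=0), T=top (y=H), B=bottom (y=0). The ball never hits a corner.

Final position: (0,5)
Wall sequence: RLRTLRL

1. t=2/3 → R at (8,11/3); v=(-3,1)
2. t=8/3 → L at (0,19/3); v=(3,1)
3. t=8/3 → R at (8,9); v=(-3,1)
4. t=2 → T at (2,11); v=(-3,-1)
5. t=2/3 → L at (0,31/3); v=(3,-1)
6. t=8/3 → R at (8,23/3); v=(-3,-1)
7. t=8/3 → L at (0,5); v=(3,-1)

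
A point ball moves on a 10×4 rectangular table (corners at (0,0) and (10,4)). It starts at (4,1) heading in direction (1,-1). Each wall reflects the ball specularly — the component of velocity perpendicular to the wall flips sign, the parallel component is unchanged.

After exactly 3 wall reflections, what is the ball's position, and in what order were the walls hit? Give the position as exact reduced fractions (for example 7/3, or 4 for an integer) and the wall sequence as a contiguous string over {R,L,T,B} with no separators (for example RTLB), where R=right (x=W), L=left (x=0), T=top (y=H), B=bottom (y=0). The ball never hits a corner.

Final position: (10,3)
Wall sequence: BTR

1. t=1 → B at (5,0); v=(1,1)
2. t=4 → T at (9,4); v=(1,-1)
3. t=1 → R at (10,3); v=(-1,-1)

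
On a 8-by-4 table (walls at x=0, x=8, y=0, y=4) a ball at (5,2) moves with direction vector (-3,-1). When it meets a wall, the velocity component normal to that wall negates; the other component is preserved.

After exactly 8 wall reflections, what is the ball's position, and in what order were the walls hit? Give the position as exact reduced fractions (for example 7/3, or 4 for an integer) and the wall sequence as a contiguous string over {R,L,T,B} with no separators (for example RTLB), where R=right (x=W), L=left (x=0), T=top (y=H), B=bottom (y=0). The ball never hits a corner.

Final position: (0,7/3)
Wall sequence: LBRTLRBL

1. t=5/3 → L at (0,1/3); v=(3,-1)
2. t=1/3 → B at (1,0); v=(3,1)
3. t=7/3 → R at (8,7/3); v=(-3,1)
4. t=5/3 → T at (3,4); v=(-3,-1)
5. t=1 → L at (0,3); v=(3,-1)
6. t=8/3 → R at (8,1/3); v=(-3,-1)
7. t=1/3 → B at (7,0); v=(-3,1)
8. t=7/3 → L at (0,7/3); v=(3,1)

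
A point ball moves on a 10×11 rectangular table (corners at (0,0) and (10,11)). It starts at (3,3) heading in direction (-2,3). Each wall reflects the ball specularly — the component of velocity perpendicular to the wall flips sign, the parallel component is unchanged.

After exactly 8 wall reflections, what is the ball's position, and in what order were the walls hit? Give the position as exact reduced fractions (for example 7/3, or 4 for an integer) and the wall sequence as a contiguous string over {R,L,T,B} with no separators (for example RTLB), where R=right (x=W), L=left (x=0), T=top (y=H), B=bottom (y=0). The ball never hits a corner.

Final position: (10,17/2)
Wall sequence: LTBRTLBR

1. t=3/2 → L at (0,15/2); v=(2,3)
2. t=7/6 → T at (7/3,11); v=(2,-3)
3. t=11/3 → B at (29/3,0); v=(2,3)
4. t=1/6 → R at (10,1/2); v=(-2,3)
5. t=7/2 → T at (3,11); v=(-2,-3)
6. t=3/2 → L at (0,13/2); v=(2,-3)
7. t=13/6 → B at (13/3,0); v=(2,3)
8. t=17/6 → R at (10,17/2); v=(-2,3)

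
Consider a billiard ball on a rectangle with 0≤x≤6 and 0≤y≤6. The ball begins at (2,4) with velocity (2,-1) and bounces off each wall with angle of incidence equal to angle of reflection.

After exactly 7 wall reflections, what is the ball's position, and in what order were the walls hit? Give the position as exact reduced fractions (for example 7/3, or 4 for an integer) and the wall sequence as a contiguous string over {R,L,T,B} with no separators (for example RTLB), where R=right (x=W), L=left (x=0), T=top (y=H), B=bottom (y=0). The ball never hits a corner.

Final position: (6,2)
Wall sequence: RBLRTLR

1. t=2 → R at (6,2); v=(-2,-1)
2. t=2 → B at (2,0); v=(-2,1)
3. t=1 → L at (0,1); v=(2,1)
4. t=3 → R at (6,4); v=(-2,1)
5. t=2 → T at (2,6); v=(-2,-1)
6. t=1 → L at (0,5); v=(2,-1)
7. t=3 → R at (6,2); v=(-2,-1)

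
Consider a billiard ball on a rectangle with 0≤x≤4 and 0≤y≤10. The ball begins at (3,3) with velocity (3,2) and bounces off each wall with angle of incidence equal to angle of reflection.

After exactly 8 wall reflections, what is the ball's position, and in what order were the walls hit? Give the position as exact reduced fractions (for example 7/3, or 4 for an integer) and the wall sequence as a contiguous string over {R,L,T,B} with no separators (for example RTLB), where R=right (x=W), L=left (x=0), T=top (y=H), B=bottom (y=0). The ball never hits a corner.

1. t=1/3 → R at (4,11/3); v=(-3,2)
2. t=4/3 → L at (0,19/3); v=(3,2)
3. t=4/3 → R at (4,9); v=(-3,2)
4. t=1/2 → T at (5/2,10); v=(-3,-2)
5. t=5/6 → L at (0,25/3); v=(3,-2)
6. t=4/3 → R at (4,17/3); v=(-3,-2)
7. t=4/3 → L at (0,3); v=(3,-2)
8. t=4/3 → R at (4,1/3); v=(-3,-2)

Final position: (4,1/3)
Wall sequence: RLRTLRLR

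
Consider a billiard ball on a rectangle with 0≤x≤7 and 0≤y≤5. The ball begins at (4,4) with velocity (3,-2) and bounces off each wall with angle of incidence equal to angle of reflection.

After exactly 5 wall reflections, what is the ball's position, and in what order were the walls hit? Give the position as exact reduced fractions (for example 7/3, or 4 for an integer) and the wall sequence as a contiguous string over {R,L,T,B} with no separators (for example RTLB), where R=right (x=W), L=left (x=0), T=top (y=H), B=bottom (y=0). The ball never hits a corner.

Final position: (7,8/3)
Wall sequence: RBLTR

1. t=1 → R at (7,2); v=(-3,-2)
2. t=1 → B at (4,0); v=(-3,2)
3. t=4/3 → L at (0,8/3); v=(3,2)
4. t=7/6 → T at (7/2,5); v=(3,-2)
5. t=7/6 → R at (7,8/3); v=(-3,-2)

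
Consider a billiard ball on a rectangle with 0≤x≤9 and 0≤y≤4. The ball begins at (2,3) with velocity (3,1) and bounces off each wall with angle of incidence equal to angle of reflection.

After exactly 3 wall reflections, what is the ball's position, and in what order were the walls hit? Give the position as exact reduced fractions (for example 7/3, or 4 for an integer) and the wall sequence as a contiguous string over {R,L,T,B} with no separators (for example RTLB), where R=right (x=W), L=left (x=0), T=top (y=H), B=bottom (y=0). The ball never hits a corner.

Final position: (1,0)
Wall sequence: TRB

1. t=1 → T at (5,4); v=(3,-1)
2. t=4/3 → R at (9,8/3); v=(-3,-1)
3. t=8/3 → B at (1,0); v=(-3,1)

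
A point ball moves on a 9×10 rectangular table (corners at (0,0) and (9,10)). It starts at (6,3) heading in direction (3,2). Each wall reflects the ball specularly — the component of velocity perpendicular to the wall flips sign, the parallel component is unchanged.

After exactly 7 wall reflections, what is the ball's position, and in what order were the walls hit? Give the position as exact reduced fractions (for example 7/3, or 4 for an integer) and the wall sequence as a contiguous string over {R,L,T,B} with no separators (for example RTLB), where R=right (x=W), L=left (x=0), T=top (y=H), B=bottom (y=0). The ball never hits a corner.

Final position: (9,9)
Wall sequence: RTLRBLR

1. t=1 → R at (9,5); v=(-3,2)
2. t=5/2 → T at (3/2,10); v=(-3,-2)
3. t=1/2 → L at (0,9); v=(3,-2)
4. t=3 → R at (9,3); v=(-3,-2)
5. t=3/2 → B at (9/2,0); v=(-3,2)
6. t=3/2 → L at (0,3); v=(3,2)
7. t=3 → R at (9,9); v=(-3,2)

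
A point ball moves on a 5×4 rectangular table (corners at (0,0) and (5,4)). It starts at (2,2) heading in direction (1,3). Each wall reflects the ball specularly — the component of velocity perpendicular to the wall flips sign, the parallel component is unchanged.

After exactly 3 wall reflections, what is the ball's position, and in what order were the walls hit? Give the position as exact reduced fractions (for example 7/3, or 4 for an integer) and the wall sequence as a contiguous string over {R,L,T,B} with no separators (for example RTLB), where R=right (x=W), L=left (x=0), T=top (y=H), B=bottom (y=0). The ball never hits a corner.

1. t=2/3 → T at (8/3,4); v=(1,-3)
2. t=4/3 → B at (4,0); v=(1,3)
3. t=1 → R at (5,3); v=(-1,3)

Final position: (5,3)
Wall sequence: TBR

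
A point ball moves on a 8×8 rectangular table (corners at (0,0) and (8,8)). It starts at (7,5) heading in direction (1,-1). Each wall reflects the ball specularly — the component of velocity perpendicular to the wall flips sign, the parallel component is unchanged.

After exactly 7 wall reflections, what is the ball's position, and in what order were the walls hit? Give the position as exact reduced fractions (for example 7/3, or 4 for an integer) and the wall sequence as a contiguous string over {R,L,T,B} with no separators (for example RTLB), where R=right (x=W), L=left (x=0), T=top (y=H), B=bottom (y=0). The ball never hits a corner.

1. t=1 → R at (8,4); v=(-1,-1)
2. t=4 → B at (4,0); v=(-1,1)
3. t=4 → L at (0,4); v=(1,1)
4. t=4 → T at (4,8); v=(1,-1)
5. t=4 → R at (8,4); v=(-1,-1)
6. t=4 → B at (4,0); v=(-1,1)
7. t=4 → L at (0,4); v=(1,1)

Final position: (0,4)
Wall sequence: RBLTRBL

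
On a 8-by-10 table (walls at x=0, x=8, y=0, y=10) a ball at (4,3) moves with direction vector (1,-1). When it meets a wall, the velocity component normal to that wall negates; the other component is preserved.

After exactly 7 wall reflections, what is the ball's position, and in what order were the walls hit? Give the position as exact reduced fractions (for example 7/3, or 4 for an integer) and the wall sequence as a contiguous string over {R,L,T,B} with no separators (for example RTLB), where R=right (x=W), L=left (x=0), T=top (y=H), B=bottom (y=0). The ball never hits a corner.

Final position: (0,5)
Wall sequence: BRLTRBL

1. t=3 → B at (7,0); v=(1,1)
2. t=1 → R at (8,1); v=(-1,1)
3. t=8 → L at (0,9); v=(1,1)
4. t=1 → T at (1,10); v=(1,-1)
5. t=7 → R at (8,3); v=(-1,-1)
6. t=3 → B at (5,0); v=(-1,1)
7. t=5 → L at (0,5); v=(1,1)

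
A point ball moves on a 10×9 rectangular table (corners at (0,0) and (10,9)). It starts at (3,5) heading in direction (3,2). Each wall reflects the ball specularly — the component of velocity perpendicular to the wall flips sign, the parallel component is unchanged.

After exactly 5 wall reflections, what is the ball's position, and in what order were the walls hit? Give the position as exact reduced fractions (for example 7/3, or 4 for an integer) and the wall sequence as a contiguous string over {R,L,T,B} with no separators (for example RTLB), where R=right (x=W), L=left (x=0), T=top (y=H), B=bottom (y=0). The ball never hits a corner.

Final position: (10,5)
Wall sequence: TRLBR

1. t=2 → T at (9,9); v=(3,-2)
2. t=1/3 → R at (10,25/3); v=(-3,-2)
3. t=10/3 → L at (0,5/3); v=(3,-2)
4. t=5/6 → B at (5/2,0); v=(3,2)
5. t=5/2 → R at (10,5); v=(-3,2)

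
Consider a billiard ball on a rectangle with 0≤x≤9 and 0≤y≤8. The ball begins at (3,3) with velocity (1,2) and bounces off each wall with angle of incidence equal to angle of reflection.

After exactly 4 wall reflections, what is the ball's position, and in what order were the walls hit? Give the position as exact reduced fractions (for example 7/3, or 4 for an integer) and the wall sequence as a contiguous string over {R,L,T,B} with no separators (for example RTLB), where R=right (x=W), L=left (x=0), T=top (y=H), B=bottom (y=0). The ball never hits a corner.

Final position: (9/2,8)
Wall sequence: TRBT

1. t=5/2 → T at (11/2,8); v=(1,-2)
2. t=7/2 → R at (9,1); v=(-1,-2)
3. t=1/2 → B at (17/2,0); v=(-1,2)
4. t=4 → T at (9/2,8); v=(-1,-2)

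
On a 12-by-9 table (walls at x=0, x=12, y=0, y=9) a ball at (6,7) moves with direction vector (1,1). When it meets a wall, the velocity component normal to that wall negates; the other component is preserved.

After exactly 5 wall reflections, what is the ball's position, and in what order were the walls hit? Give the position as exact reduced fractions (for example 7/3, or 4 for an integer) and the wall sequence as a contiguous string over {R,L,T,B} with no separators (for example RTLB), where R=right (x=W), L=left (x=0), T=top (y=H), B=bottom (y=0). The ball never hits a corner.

1. t=2 → T at (8,9); v=(1,-1)
2. t=4 → R at (12,5); v=(-1,-1)
3. t=5 → B at (7,0); v=(-1,1)
4. t=7 → L at (0,7); v=(1,1)
5. t=2 → T at (2,9); v=(1,-1)

Final position: (2,9)
Wall sequence: TRBLT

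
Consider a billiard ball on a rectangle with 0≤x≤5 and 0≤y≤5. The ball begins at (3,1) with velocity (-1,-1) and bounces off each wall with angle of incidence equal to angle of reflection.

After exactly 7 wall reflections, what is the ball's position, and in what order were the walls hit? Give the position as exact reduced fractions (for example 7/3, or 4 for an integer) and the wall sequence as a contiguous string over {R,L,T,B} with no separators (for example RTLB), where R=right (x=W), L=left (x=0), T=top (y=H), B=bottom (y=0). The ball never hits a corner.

1. t=1 → B at (2,0); v=(-1,1)
2. t=2 → L at (0,2); v=(1,1)
3. t=3 → T at (3,5); v=(1,-1)
4. t=2 → R at (5,3); v=(-1,-1)
5. t=3 → B at (2,0); v=(-1,1)
6. t=2 → L at (0,2); v=(1,1)
7. t=3 → T at (3,5); v=(1,-1)

Final position: (3,5)
Wall sequence: BLTRBLT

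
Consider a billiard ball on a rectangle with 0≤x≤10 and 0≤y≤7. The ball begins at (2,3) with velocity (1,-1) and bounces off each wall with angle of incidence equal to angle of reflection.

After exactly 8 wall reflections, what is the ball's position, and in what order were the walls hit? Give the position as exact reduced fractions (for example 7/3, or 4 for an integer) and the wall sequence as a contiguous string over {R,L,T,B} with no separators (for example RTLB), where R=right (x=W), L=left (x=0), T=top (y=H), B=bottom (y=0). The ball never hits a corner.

1. t=3 → B at (5,0); v=(1,1)
2. t=5 → R at (10,5); v=(-1,1)
3. t=2 → T at (8,7); v=(-1,-1)
4. t=7 → B at (1,0); v=(-1,1)
5. t=1 → L at (0,1); v=(1,1)
6. t=6 → T at (6,7); v=(1,-1)
7. t=4 → R at (10,3); v=(-1,-1)
8. t=3 → B at (7,0); v=(-1,1)

Final position: (7,0)
Wall sequence: BRTBLTRB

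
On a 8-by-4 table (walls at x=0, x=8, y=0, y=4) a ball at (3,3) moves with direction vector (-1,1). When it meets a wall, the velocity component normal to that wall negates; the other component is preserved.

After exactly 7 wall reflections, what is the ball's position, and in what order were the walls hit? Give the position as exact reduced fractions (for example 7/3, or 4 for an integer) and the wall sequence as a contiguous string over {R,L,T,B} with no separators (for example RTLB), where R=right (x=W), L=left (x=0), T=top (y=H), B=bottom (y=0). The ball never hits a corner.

Final position: (2,4)
Wall sequence: TLBTRBT

1. t=1 → T at (2,4); v=(-1,-1)
2. t=2 → L at (0,2); v=(1,-1)
3. t=2 → B at (2,0); v=(1,1)
4. t=4 → T at (6,4); v=(1,-1)
5. t=2 → R at (8,2); v=(-1,-1)
6. t=2 → B at (6,0); v=(-1,1)
7. t=4 → T at (2,4); v=(-1,-1)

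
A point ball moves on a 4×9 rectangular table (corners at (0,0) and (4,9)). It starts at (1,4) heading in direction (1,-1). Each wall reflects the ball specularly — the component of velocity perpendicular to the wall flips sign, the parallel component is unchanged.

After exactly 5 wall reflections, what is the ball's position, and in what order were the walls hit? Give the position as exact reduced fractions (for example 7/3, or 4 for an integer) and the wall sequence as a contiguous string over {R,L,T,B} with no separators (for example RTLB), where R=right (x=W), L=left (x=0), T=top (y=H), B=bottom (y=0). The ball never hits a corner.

Final position: (2,9)
Wall sequence: RBLRT

1. t=3 → R at (4,1); v=(-1,-1)
2. t=1 → B at (3,0); v=(-1,1)
3. t=3 → L at (0,3); v=(1,1)
4. t=4 → R at (4,7); v=(-1,1)
5. t=2 → T at (2,9); v=(-1,-1)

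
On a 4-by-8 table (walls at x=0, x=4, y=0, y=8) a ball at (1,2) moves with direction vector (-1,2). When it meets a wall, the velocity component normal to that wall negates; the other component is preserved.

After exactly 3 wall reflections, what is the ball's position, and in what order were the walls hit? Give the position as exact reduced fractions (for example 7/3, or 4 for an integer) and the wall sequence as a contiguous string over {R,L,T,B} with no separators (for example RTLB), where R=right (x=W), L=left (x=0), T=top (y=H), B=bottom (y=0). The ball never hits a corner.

1. t=1 → L at (0,4); v=(1,2)
2. t=2 → T at (2,8); v=(1,-2)
3. t=2 → R at (4,4); v=(-1,-2)

Final position: (4,4)
Wall sequence: LTR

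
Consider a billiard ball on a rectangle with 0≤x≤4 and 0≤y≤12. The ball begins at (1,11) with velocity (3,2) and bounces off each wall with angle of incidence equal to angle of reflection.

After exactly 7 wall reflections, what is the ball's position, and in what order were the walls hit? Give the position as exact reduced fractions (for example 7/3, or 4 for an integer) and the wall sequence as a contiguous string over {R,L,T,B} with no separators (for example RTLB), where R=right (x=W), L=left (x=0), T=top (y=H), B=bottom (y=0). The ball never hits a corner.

1. t=1/2 → T at (5/2,12); v=(3,-2)
2. t=1/2 → R at (4,11); v=(-3,-2)
3. t=4/3 → L at (0,25/3); v=(3,-2)
4. t=4/3 → R at (4,17/3); v=(-3,-2)
5. t=4/3 → L at (0,3); v=(3,-2)
6. t=4/3 → R at (4,1/3); v=(-3,-2)
7. t=1/6 → B at (7/2,0); v=(-3,2)

Final position: (7/2,0)
Wall sequence: TRLRLRB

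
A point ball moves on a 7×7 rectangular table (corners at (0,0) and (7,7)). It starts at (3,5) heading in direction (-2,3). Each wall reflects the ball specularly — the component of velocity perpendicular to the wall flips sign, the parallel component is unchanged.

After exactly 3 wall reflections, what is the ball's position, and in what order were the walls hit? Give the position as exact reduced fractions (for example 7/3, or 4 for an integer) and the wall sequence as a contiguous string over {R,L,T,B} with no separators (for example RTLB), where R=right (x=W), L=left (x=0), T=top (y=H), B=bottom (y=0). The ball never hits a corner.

Final position: (3,0)
Wall sequence: TLB

1. t=2/3 → T at (5/3,7); v=(-2,-3)
2. t=5/6 → L at (0,9/2); v=(2,-3)
3. t=3/2 → B at (3,0); v=(2,3)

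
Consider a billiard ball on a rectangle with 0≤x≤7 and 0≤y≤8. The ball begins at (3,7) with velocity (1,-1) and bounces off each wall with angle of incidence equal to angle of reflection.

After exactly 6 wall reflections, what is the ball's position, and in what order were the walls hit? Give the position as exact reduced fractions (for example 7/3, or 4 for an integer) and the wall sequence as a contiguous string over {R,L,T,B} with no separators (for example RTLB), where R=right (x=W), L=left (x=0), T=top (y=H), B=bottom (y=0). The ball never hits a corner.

Final position: (2,0)
Wall sequence: RBLTRB

1. t=4 → R at (7,3); v=(-1,-1)
2. t=3 → B at (4,0); v=(-1,1)
3. t=4 → L at (0,4); v=(1,1)
4. t=4 → T at (4,8); v=(1,-1)
5. t=3 → R at (7,5); v=(-1,-1)
6. t=5 → B at (2,0); v=(-1,1)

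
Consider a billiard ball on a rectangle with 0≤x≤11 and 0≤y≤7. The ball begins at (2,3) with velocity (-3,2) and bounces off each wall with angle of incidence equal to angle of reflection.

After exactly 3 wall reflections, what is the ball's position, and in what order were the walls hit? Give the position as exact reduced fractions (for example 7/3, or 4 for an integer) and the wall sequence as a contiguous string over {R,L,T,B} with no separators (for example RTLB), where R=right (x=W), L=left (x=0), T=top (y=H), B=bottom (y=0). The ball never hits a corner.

Final position: (11,7/3)
Wall sequence: LTR

1. t=2/3 → L at (0,13/3); v=(3,2)
2. t=4/3 → T at (4,7); v=(3,-2)
3. t=7/3 → R at (11,7/3); v=(-3,-2)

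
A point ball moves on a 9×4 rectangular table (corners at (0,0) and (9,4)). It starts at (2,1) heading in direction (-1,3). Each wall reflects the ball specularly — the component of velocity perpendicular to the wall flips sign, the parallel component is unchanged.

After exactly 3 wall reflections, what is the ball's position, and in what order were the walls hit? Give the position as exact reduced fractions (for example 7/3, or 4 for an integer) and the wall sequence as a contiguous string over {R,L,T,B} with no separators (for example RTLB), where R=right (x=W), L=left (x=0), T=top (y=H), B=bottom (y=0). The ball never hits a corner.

Final position: (1/3,0)
Wall sequence: TLB

1. t=1 → T at (1,4); v=(-1,-3)
2. t=1 → L at (0,1); v=(1,-3)
3. t=1/3 → B at (1/3,0); v=(1,3)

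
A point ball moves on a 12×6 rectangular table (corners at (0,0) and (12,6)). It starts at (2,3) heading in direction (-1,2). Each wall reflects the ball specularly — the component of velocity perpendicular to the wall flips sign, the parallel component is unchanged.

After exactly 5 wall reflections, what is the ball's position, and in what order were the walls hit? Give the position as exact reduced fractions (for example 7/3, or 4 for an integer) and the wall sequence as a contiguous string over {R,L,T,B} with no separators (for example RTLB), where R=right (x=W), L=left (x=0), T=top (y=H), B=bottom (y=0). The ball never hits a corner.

Final position: (17/2,0)
Wall sequence: TLBTB

1. t=3/2 → T at (1/2,6); v=(-1,-2)
2. t=1/2 → L at (0,5); v=(1,-2)
3. t=5/2 → B at (5/2,0); v=(1,2)
4. t=3 → T at (11/2,6); v=(1,-2)
5. t=3 → B at (17/2,0); v=(1,2)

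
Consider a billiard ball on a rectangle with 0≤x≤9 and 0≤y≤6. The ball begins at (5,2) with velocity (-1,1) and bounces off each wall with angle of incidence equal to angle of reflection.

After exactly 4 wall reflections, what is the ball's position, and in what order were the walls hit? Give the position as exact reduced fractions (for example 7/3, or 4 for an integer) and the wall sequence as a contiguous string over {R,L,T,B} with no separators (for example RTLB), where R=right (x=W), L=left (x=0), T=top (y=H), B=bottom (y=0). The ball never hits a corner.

1. t=4 → T at (1,6); v=(-1,-1)
2. t=1 → L at (0,5); v=(1,-1)
3. t=5 → B at (5,0); v=(1,1)
4. t=4 → R at (9,4); v=(-1,1)

Final position: (9,4)
Wall sequence: TLBR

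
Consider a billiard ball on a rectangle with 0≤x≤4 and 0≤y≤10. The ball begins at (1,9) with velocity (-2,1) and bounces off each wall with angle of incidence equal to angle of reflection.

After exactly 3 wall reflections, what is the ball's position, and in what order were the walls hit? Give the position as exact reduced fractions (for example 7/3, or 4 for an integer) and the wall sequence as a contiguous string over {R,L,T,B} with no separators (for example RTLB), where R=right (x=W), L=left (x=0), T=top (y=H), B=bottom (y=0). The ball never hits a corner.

1. t=1/2 → L at (0,19/2); v=(2,1)
2. t=1/2 → T at (1,10); v=(2,-1)
3. t=3/2 → R at (4,17/2); v=(-2,-1)

Final position: (4,17/2)
Wall sequence: LTR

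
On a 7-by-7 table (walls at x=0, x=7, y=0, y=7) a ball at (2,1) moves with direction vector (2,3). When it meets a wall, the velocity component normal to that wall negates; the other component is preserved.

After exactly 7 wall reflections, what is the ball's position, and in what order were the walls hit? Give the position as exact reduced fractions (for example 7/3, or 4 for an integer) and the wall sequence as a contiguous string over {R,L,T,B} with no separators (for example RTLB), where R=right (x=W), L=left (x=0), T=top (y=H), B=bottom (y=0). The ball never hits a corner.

Final position: (7,3/2)
Wall sequence: TRBLTBR

1. t=2 → T at (6,7); v=(2,-3)
2. t=1/2 → R at (7,11/2); v=(-2,-3)
3. t=11/6 → B at (10/3,0); v=(-2,3)
4. t=5/3 → L at (0,5); v=(2,3)
5. t=2/3 → T at (4/3,7); v=(2,-3)
6. t=7/3 → B at (6,0); v=(2,3)
7. t=1/2 → R at (7,3/2); v=(-2,3)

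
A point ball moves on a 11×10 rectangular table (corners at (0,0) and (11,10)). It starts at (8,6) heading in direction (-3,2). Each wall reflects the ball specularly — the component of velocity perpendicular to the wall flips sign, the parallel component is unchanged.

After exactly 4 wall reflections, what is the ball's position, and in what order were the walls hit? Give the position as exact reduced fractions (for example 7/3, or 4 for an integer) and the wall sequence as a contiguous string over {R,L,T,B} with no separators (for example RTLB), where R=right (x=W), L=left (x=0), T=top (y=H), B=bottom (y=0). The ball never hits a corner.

Final position: (9,0)
Wall sequence: TLRB

1. t=2 → T at (2,10); v=(-3,-2)
2. t=2/3 → L at (0,26/3); v=(3,-2)
3. t=11/3 → R at (11,4/3); v=(-3,-2)
4. t=2/3 → B at (9,0); v=(-3,2)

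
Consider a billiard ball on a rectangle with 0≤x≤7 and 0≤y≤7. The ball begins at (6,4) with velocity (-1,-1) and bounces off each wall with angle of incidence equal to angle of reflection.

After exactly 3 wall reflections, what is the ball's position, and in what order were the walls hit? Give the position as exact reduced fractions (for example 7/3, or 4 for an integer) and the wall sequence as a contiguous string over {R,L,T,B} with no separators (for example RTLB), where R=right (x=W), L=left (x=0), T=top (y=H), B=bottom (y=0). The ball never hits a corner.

1. t=4 → B at (2,0); v=(-1,1)
2. t=2 → L at (0,2); v=(1,1)
3. t=5 → T at (5,7); v=(1,-1)

Final position: (5,7)
Wall sequence: BLT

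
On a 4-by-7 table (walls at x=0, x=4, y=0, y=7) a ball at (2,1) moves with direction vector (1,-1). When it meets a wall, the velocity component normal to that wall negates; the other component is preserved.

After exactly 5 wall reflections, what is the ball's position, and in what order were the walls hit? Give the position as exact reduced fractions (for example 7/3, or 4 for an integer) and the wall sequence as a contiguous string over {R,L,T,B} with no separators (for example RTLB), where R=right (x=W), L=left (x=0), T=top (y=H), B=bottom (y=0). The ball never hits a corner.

Final position: (4,5)
Wall sequence: BRLTR

1. t=1 → B at (3,0); v=(1,1)
2. t=1 → R at (4,1); v=(-1,1)
3. t=4 → L at (0,5); v=(1,1)
4. t=2 → T at (2,7); v=(1,-1)
5. t=2 → R at (4,5); v=(-1,-1)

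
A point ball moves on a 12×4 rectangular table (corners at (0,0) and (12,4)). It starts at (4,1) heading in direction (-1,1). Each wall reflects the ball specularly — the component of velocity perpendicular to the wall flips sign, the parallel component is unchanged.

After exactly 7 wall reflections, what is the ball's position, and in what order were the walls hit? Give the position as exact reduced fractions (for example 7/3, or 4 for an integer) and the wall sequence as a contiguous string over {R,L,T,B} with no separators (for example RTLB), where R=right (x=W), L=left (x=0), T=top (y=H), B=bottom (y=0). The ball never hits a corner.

1. t=3 → T at (1,4); v=(-1,-1)
2. t=1 → L at (0,3); v=(1,-1)
3. t=3 → B at (3,0); v=(1,1)
4. t=4 → T at (7,4); v=(1,-1)
5. t=4 → B at (11,0); v=(1,1)
6. t=1 → R at (12,1); v=(-1,1)
7. t=3 → T at (9,4); v=(-1,-1)

Final position: (9,4)
Wall sequence: TLBTBRT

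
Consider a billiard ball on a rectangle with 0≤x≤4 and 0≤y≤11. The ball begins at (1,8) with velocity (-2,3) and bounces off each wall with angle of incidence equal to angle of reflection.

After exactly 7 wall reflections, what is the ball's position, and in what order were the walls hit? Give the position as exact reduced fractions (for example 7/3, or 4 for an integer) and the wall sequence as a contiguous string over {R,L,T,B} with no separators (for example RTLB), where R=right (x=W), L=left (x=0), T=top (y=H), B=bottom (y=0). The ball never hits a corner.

1. t=1/2 → L at (0,19/2); v=(2,3)
2. t=1/2 → T at (1,11); v=(2,-3)
3. t=3/2 → R at (4,13/2); v=(-2,-3)
4. t=2 → L at (0,1/2); v=(2,-3)
5. t=1/6 → B at (1/3,0); v=(2,3)
6. t=11/6 → R at (4,11/2); v=(-2,3)
7. t=11/6 → T at (1/3,11); v=(-2,-3)

Final position: (1/3,11)
Wall sequence: LTRLBRT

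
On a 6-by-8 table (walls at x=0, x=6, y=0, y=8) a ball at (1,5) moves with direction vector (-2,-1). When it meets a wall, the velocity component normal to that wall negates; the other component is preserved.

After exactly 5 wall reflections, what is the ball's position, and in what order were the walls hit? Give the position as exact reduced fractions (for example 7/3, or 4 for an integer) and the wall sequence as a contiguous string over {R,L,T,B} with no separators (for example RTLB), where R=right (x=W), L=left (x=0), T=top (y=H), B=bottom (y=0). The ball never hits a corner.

1. t=1/2 → L at (0,9/2); v=(2,-1)
2. t=3 → R at (6,3/2); v=(-2,-1)
3. t=3/2 → B at (3,0); v=(-2,1)
4. t=3/2 → L at (0,3/2); v=(2,1)
5. t=3 → R at (6,9/2); v=(-2,1)

Final position: (6,9/2)
Wall sequence: LRBLR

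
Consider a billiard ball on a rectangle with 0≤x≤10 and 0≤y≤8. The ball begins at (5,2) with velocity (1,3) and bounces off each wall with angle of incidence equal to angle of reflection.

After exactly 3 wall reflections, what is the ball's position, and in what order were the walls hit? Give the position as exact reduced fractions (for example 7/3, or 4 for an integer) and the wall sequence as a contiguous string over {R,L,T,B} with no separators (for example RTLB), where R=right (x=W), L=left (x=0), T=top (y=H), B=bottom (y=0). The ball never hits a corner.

1. t=2 → T at (7,8); v=(1,-3)
2. t=8/3 → B at (29/3,0); v=(1,3)
3. t=1/3 → R at (10,1); v=(-1,3)

Final position: (10,1)
Wall sequence: TBR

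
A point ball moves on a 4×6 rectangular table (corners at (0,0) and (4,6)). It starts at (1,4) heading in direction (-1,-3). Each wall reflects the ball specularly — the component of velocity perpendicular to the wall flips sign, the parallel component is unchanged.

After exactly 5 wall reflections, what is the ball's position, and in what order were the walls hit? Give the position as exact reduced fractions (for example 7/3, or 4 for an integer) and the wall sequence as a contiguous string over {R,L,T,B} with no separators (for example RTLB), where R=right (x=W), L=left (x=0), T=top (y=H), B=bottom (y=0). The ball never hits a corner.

1. t=1 → L at (0,1); v=(1,-3)
2. t=1/3 → B at (1/3,0); v=(1,3)
3. t=2 → T at (7/3,6); v=(1,-3)
4. t=5/3 → R at (4,1); v=(-1,-3)
5. t=1/3 → B at (11/3,0); v=(-1,3)

Final position: (11/3,0)
Wall sequence: LBTRB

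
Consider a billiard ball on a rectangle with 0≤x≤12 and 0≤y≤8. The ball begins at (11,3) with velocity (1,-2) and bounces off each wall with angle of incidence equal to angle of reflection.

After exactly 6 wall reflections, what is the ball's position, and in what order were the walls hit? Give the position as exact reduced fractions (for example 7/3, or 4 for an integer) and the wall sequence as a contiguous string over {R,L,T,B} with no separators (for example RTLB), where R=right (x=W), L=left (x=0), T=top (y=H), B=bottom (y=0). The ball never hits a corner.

1. t=1 → R at (12,1); v=(-1,-2)
2. t=1/2 → B at (23/2,0); v=(-1,2)
3. t=4 → T at (15/2,8); v=(-1,-2)
4. t=4 → B at (7/2,0); v=(-1,2)
5. t=7/2 → L at (0,7); v=(1,2)
6. t=1/2 → T at (1/2,8); v=(1,-2)

Final position: (1/2,8)
Wall sequence: RBTBLT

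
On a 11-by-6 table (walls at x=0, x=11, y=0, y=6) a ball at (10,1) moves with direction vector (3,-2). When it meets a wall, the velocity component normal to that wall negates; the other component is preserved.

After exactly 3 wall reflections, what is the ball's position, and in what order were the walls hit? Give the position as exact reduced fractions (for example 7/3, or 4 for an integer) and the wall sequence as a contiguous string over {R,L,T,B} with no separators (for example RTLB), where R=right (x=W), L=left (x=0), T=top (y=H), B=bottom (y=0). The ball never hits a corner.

1. t=1/3 → R at (11,1/3); v=(-3,-2)
2. t=1/6 → B at (21/2,0); v=(-3,2)
3. t=3 → T at (3/2,6); v=(-3,-2)

Final position: (3/2,6)
Wall sequence: RBT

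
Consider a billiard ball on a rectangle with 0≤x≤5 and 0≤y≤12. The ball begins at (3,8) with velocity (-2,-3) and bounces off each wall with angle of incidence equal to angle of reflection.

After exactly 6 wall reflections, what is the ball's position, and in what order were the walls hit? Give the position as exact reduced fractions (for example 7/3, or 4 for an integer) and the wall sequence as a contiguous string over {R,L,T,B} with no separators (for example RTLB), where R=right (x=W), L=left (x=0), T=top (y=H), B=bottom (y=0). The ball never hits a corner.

1. t=3/2 → L at (0,7/2); v=(2,-3)
2. t=7/6 → B at (7/3,0); v=(2,3)
3. t=4/3 → R at (5,4); v=(-2,3)
4. t=5/2 → L at (0,23/2); v=(2,3)
5. t=1/6 → T at (1/3,12); v=(2,-3)
6. t=7/3 → R at (5,5); v=(-2,-3)

Final position: (5,5)
Wall sequence: LBRLTR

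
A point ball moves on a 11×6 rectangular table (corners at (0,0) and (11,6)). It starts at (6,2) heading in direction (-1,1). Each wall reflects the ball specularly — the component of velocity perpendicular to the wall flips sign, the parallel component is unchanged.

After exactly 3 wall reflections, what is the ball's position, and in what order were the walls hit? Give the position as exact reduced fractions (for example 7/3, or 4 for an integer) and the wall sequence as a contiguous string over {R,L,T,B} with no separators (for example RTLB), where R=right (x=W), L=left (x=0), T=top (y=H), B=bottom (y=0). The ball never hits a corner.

1. t=4 → T at (2,6); v=(-1,-1)
2. t=2 → L at (0,4); v=(1,-1)
3. t=4 → B at (4,0); v=(1,1)

Final position: (4,0)
Wall sequence: TLB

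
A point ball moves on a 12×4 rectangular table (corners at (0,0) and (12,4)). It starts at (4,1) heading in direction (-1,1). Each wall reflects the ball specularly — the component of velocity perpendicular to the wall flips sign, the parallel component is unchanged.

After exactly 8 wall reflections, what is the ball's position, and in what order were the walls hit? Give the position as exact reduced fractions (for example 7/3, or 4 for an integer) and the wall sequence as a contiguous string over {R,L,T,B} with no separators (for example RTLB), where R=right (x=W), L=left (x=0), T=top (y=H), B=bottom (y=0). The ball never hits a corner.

Final position: (5,0)
Wall sequence: TLBTBRTB

1. t=3 → T at (1,4); v=(-1,-1)
2. t=1 → L at (0,3); v=(1,-1)
3. t=3 → B at (3,0); v=(1,1)
4. t=4 → T at (7,4); v=(1,-1)
5. t=4 → B at (11,0); v=(1,1)
6. t=1 → R at (12,1); v=(-1,1)
7. t=3 → T at (9,4); v=(-1,-1)
8. t=4 → B at (5,0); v=(-1,1)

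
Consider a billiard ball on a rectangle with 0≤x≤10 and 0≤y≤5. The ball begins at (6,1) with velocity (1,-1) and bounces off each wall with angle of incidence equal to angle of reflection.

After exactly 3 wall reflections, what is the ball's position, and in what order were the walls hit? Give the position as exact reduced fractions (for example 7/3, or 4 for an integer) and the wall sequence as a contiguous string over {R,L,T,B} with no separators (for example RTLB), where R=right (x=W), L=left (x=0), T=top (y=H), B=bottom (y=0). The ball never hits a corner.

Final position: (8,5)
Wall sequence: BRT

1. t=1 → B at (7,0); v=(1,1)
2. t=3 → R at (10,3); v=(-1,1)
3. t=2 → T at (8,5); v=(-1,-1)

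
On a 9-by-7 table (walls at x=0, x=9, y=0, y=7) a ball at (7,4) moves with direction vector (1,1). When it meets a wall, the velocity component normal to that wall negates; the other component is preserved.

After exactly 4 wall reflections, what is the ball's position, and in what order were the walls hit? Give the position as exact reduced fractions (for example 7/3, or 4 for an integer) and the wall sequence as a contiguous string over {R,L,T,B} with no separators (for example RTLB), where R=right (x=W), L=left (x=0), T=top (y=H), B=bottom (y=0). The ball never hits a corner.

1. t=2 → R at (9,6); v=(-1,1)
2. t=1 → T at (8,7); v=(-1,-1)
3. t=7 → B at (1,0); v=(-1,1)
4. t=1 → L at (0,1); v=(1,1)

Final position: (0,1)
Wall sequence: RTBL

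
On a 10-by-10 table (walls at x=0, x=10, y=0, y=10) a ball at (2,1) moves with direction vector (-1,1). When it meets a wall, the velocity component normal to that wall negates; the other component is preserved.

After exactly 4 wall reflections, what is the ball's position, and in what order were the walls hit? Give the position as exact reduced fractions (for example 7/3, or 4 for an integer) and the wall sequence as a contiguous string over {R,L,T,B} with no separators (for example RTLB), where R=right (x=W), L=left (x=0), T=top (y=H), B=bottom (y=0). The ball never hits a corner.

1. t=2 → L at (0,3); v=(1,1)
2. t=7 → T at (7,10); v=(1,-1)
3. t=3 → R at (10,7); v=(-1,-1)
4. t=7 → B at (3,0); v=(-1,1)

Final position: (3,0)
Wall sequence: LTRB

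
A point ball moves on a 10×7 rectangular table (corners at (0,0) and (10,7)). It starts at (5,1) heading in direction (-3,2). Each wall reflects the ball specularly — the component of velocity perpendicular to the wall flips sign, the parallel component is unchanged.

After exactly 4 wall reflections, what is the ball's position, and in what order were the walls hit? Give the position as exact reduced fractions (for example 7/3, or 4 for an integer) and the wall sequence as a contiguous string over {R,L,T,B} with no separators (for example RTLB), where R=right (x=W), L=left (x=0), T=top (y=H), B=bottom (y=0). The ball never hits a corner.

Final position: (11/2,0)
Wall sequence: LTRB

1. t=5/3 → L at (0,13/3); v=(3,2)
2. t=4/3 → T at (4,7); v=(3,-2)
3. t=2 → R at (10,3); v=(-3,-2)
4. t=3/2 → B at (11/2,0); v=(-3,2)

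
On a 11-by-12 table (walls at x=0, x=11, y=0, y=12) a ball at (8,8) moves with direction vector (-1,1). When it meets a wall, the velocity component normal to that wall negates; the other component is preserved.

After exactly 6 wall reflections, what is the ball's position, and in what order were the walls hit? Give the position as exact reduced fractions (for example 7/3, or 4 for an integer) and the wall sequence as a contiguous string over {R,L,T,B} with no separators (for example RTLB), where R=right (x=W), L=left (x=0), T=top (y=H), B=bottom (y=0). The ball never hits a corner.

1. t=4 → T at (4,12); v=(-1,-1)
2. t=4 → L at (0,8); v=(1,-1)
3. t=8 → B at (8,0); v=(1,1)
4. t=3 → R at (11,3); v=(-1,1)
5. t=9 → T at (2,12); v=(-1,-1)
6. t=2 → L at (0,10); v=(1,-1)

Final position: (0,10)
Wall sequence: TLBRTL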